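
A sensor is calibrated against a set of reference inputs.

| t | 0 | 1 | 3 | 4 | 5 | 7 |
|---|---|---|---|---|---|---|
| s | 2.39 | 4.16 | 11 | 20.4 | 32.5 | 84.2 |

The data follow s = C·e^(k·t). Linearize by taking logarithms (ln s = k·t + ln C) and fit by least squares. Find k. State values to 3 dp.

k = 0.511

Linearized form: ln s = k·t + ln C. From the 6 transformed points,
XᵀX = [[100.0000, 20.0000]; [20.0000, 6]], rhs = [69.1199, 15.6247]ᵀ  (here Σt = 20.0000, Σ(t)² = 100.0000, Σln s = 15.6247, Σt·ln s = 69.1199).
Δ = 100.0000·6 − (20.0000)² = 200.0000; k = (69.1199·6 − 20.0000·15.6247)/200.0000 = 0.51113, ln C = (100.0000·15.6247 − 20.0000·69.1199)/200.0000 = 0.90035.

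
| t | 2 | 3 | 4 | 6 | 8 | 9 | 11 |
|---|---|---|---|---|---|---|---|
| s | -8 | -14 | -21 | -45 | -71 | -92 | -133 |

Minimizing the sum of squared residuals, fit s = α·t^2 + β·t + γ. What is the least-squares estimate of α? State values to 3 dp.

Setting ∂/∂α … = 0 gives: 26947·α + 2887·β + 331·γ = -30203;  2887·α + 331·β + 43·γ = -3271;  331·α + 43·β + 7·γ = -384.
(Σt^2·t^2 = 26947, Σt^2·t = 2887, Σt^2 = 331, Σt·t = 331, Σt = 43, Σ1 = 7, Σt^2·s = -30203, Σt·s = -3271, Σs = -384.)
Solving the 3×3 system (Gaussian elimination) gives α = -739/732, β = -1651/2196, γ = -1373/549.

α = -1.010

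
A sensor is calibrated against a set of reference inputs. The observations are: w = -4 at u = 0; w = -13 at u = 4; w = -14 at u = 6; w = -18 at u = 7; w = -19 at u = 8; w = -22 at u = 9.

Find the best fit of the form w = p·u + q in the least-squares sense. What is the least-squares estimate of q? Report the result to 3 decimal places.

q = -4.163

Entries of XᵀX: Σu·u = 246, Σu = 34, Σ1 = 6.
Moment sums: Σu·w = -612, Σw = -90.
Normal equations: [[246, 34]; [34, 6]]·[p, q]ᵀ = [-612, -90]ᵀ.
Eliminating q: 6·(row 1) − 34·(row 2) gives 320·p = 6·(-612) − 34·(-90) = -612, so p = -153/80.
Then q = ((-90) − 34·(-153/80))/6 = -333/80.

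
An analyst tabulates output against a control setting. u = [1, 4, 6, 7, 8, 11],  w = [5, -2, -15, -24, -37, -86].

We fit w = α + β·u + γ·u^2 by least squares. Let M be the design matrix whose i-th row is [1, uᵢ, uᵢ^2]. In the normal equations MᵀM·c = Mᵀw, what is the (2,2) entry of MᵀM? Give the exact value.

Row 2 ↔ basis u, column 2 ↔ basis u, so (MᵀM)_{2,2} = Σᵢ (u)·(u) = (1)·(1) + (4)·(4) + (6)·(6) + (7)·(7) + (8)·(8) + (11)·(11) = 287.

287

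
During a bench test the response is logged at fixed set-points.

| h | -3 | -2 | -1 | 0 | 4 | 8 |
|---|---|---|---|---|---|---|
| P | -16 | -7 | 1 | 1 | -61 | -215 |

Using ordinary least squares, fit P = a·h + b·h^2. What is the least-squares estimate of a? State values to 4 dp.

a = -3.3036

Forming AᵀA = [[94, 540]; [540, 4450]] and AᵀP = [-1903, -14907]ᵀ gives AᵀA·[a, b]ᵀ = AᵀP.
Eliminating b: 4450·(row 1) − 540·(row 2) gives 126700·a = 4450·(-1903) − 540·(-14907) = -418570, so a = -41857/12670.
Then b = ((-14907) − 540·(-41857/12670))/4450 = -186819/63350.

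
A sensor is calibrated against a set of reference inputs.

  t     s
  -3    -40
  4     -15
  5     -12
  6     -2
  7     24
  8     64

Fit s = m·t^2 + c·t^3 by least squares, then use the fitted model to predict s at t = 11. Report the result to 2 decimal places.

ŝ = 300.40

Normal-equation sums: Σt^2·t^2 = 8755, Σt^2·t^3 = 61257, Σt^3·t^3 = 446899.
And Σt^2·s = 4300, Σt^3·s = 39188.
Determinant 8755·446899 − 61257² = 160180696.
m = (4300·446899 − 61257·39188)/160180696 = -4604554/1540199; c = (8755·39188 − 61257·4300)/160180696 = 766210/1540199.
At t = 11: ŝ = (-4604554/1540199)·(121) + (766210/1540199)·(1331) = 462674476/1540199.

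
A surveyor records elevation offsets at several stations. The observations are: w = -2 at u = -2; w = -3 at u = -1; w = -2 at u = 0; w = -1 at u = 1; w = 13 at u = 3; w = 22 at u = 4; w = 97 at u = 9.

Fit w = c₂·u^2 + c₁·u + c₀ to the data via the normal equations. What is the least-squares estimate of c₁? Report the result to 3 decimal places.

The normal system AᵀA·[c₂, c₁, c₀]ᵀ = Aᵀw is [[6916, 812, 112]; [812, 112, 14]; [112, 14, 7]]·[c₂, c₁, c₀]ᵀ = [8314, 1006, 124]ᵀ.
Inverting the 3×3 Gram matrix, [c₂, c₁, c₀]ᵀ = [64/63, 241/126, -149/63]ᵀ.

c₁ = 1.913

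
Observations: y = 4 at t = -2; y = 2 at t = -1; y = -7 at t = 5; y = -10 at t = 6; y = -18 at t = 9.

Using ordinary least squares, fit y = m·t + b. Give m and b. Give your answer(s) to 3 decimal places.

With design matrix M, MᵀM = [[147, 17]; [17, 5]] and Mᵀy = [-267, -29]ᵀ.
Determinant 147·5 − 17² = 446.
m = ((-267)·5 − 17·(-29))/446 = -421/223; b = (147·(-29) − 17·(-267))/446 = 138/223.

m = -1.888, b = 0.619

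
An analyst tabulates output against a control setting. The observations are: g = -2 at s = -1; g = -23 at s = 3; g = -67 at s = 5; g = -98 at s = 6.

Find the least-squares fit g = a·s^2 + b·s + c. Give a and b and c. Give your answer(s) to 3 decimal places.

a = -2.825, b = 0.433, c = 1.242

With design matrix X, XᵀX = [[2003, 367, 71]; [367, 71, 13]; [71, 13, 4]] and Xᵀg = [-5412, -990, -190]ᵀ.
Inverting the 3×3 Gram matrix, [a, b, c]ᵀ = [-1051/372, 161/372, 77/62]ᵀ.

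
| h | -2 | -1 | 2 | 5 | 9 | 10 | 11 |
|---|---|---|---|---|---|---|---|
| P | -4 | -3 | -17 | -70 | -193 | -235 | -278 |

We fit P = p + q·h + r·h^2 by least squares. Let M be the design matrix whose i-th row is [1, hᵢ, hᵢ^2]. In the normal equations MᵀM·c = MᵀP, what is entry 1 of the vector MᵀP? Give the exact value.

Entry 1 ↔ basis 1, so (MᵀP)_{1} = Σᵢ Pᵢ = (1)·(-4) + (1)·(-3) + (1)·(-17) + (1)·(-70) + (1)·(-193) + (1)·(-235) + (1)·(-278) = -800.

-800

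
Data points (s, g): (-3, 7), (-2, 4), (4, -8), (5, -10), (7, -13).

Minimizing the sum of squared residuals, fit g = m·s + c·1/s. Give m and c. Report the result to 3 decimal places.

Setting ∂/∂m … = 0 gives: 103·m + 5·c = -202;  5·m + (85381/176400)·c = -214/21.
(Σs·s = 103, Σs·1/s = 5, Σ1/s·1/s = 85381/176400, Σs·g = -202, Σ1/s·g = -214/21.)
Eliminating c: (85381/176400)·(row 1) − 5·(row 2) gives (4384243/176400)·m = (85381/176400)·(-202) − 5·(-214/21) = -4129481/88200, so m = -8258962/4384243.
Then c = ((-214/21) − 5·(-8258962/4384243))/(85381/176400) = -6988800/4384243.

m = -1.884, c = -1.594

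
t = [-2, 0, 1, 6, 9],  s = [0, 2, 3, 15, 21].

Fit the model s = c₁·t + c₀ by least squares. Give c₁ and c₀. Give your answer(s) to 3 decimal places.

c₁ = 2.019, c₀ = 2.546

Compute the Gram sums: Σt·t = 122, Σt = 14, Σ1 = 5.
And Σt·s = 282, Σs = 41.
So MᵀM·[c₁, c₀]ᵀ = Mᵀs: [[122, 14]; [14, 5]]·[c₁, c₀]ᵀ = [282, 41]ᵀ.
Eliminating c₀: 5·(row 1) − 14·(row 2) gives 414·c₁ = 5·282 − 14·41 = 836, so c₁ = 418/207.
Then c₀ = (41 − 14·(418/207))/5 = 527/207.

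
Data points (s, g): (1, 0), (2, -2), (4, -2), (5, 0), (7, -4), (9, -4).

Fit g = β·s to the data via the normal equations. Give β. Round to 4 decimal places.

β = -0.4318

Setting ∂/∂β … = 0 gives: 176·β = -76.
Hence β = -76 / 176 ≈ -0.431818.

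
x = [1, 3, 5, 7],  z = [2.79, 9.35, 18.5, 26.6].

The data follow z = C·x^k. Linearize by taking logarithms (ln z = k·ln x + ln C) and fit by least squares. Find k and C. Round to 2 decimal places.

k = 1.17, C = 2.74

Taking logs, ln z = k·ln x + ln C, so regress ln z on ln x.
Σln x = 4.6540, Σ(ln x)² = 7.5838, Σln z = 9.4601, Σln x·ln z = 13.5361.
Equations: 7.5838·k + 4.6540·ln C = 13.5361;  4.6540·k + 4·ln C = 9.4601.
Slope k = (n·Σln x·ln z − Σln x·Σln z)/(n·Σ(ln x)² − (Σln x)²) = (4·13.5361 − 4.6540·9.4601)/8.6759 = 1.16618; ln C = (Σln z − k·Σln x)/n = 1.00819, so C = exp(1.00819) = 2.74062.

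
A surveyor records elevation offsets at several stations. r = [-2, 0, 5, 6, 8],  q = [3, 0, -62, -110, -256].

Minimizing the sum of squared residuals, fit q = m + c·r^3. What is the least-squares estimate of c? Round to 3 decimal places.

c = -0.500

From the data, Σ1 = 5, Σr^3 = 845, Σr^3·r^3 = 324489.
And Σq = -425, Σr^3·q = -162606.
AᵀA·[m, c]ᵀ = Aᵀq becomes [[5, 845]; [845, 324489]]·[m, c]ᵀ = [-425, -162606]ᵀ.
Eliminating c: 324489·(row 1) − 845·(row 2) gives 908420·m = 324489·(-425) − 845·(-162606) = -505755, so m = -101151/181684.
Then c = ((-162606) − 845·(-101151/181684))/324489 = -90781/181684.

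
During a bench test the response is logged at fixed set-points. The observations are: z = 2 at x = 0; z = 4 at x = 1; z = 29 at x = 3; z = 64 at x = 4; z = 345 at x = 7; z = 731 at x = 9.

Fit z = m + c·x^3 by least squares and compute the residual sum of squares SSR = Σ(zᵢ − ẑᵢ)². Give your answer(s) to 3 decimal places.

SSR = 4.823

The normal system AᵀA·[m, c]ᵀ = Aᵀz is [[6, 1164]; [1164, 653916]]·[m, c]ᵀ = [1175, 656117]ᵀ.
Δ = 6·653916 − 1164² = 2568600.
m = (1175·653916 − 1164·656117)/2568600 = 64321/35675; c = (6·656117 − 1164·1175)/2568600 = 428167/428100.
Residuals: 7029/35675, 512381/428100, 27513/142700, -38807/21405, 61367/428100, 2367/28540; SSR = 2064661/428100.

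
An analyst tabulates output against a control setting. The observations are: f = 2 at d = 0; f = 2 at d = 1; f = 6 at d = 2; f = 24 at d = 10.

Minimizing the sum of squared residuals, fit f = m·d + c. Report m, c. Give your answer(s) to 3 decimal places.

With design matrix A, AᵀA = [[105, 13]; [13, 4]] and Aᵀf = [254, 34]ᵀ.
Eliminating c: 4·(row 1) − 13·(row 2) gives 251·m = 4·254 − 13·34 = 574, so m = 574/251.
Then c = (34 − 13·(574/251))/4 = 268/251.

m = 2.287, c = 1.068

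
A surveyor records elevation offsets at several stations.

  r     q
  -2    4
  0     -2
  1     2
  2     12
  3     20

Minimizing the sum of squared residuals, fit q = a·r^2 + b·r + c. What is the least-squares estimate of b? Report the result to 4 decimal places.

b = 1.5420

The normal system AᵀA·[a, b, c]ᵀ = Aᵀq is [[114, 28, 18]; [28, 18, 4]; [18, 4, 5]]·[a, b, c]ᵀ = [246, 78, 36]ᵀ.
Inverting the 3×3 Gram matrix, [a, b, c]ᵀ = [1317/679, 1047/679, -690/679]ᵀ.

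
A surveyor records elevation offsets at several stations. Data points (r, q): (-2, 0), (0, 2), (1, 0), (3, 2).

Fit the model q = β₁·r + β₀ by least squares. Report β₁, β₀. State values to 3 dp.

XᵀX·[β₁, β₀]ᵀ = Xᵀq reads: 14·β₁ + 2·β₀ = 6;  2·β₁ + 4·β₀ = 4.
(Σr·r = 14, Σr = 2, Σ1 = 4, Σr·q = 6, Σq = 4.)
det = 14·4 − 2² = 52.
β₁ = (6·4 − 2·4)/52 = 4/13; β₀ = (14·4 − 2·6)/52 = 11/13.

β₁ = 0.308, β₀ = 0.846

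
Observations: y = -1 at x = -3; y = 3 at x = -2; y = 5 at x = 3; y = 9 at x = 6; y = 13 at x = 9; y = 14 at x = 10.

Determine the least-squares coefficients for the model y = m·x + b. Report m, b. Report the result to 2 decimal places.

m = 1.05, b = 3.15

The normal equations are: 239·m + 23·b = 323;  23·m + 6·b = 43.
Eliminating b: 6·(row 1) − 23·(row 2) gives 905·m = 6·323 − 23·43 = 949, so m = 949/905.
Then b = (43 − 23·(949/905))/6 = 2848/905.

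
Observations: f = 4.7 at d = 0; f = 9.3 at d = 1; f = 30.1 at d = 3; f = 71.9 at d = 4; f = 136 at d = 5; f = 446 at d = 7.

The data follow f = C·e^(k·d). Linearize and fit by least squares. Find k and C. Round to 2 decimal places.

k = 0.66, C = 4.73

Let Y = ln f. Fitting Y = k·d + ln C by least squares:
XᵀX = [[100.0000, 20.0000]; [20.0000, 6]], rhs = [96.8102, 22.4704]ᵀ  (here Σd = 20.0000, Σ(d)² = 100.0000, Σln f = 22.4704, Σd·ln f = 96.8102).
Slope k = (n·Σd·ln f − Σd·Σln f)/(n·Σ(d)² − (Σd)²) = (6·96.8102 − 20.0000·22.4704)/200.0000 = 0.65727; ln C = (Σln f − k·Σd)/n = 1.55416, so C = exp(1.55416) = 4.73109.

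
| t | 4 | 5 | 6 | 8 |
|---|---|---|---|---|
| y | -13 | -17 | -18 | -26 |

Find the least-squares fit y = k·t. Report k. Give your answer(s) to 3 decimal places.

k = -3.213

Forming AᵀA = [[141]] and Aᵀy = [-453]ᵀ gives AᵀA·[k]ᵀ = Aᵀy.
k = (-453)/141 = -3.21277.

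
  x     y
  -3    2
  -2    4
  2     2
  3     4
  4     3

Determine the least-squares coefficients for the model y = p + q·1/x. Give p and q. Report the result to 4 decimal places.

p = 3.0216, q = -0.4317

Entries of AᵀA: Σ1 = 5, Σ1/x = 1/4, Σ1/x·1/x = 113/144.
And Σy = 15, Σ1/x·y = 5/12.
So AᵀA·[p, q]ᵀ = Aᵀy: [[5, 1/4]; [1/4, 113/144]]·[p, q]ᵀ = [15, 5/12]ᵀ.
det = 5·(113/144) − (1/4)² = 139/36.
p = (15·(113/144) − (1/4)·(5/12))/(139/36) = 420/139; q = (5·(5/12) − (1/4)·15)/(139/36) = -60/139.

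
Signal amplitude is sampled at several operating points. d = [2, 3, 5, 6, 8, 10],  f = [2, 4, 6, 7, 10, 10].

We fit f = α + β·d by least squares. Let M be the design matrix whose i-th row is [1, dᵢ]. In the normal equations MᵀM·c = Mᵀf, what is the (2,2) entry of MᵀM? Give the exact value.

238

Row 2 ↔ basis d, column 2 ↔ basis d, so (MᵀM)_{2,2} = Σᵢ (d)·(d) = (2)·(2) + (3)·(3) + (5)·(5) + (6)·(6) + (8)·(8) + (10)·(10) = 238.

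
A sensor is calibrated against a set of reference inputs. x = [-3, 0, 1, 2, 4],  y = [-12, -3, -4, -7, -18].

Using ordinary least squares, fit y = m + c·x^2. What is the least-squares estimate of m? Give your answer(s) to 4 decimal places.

m = -3.1448

Entries of AᵀA: Σ1 = 5, Σx^2 = 30, Σx^2·x^2 = 354.
Right-hand side: Σy = -44, Σx^2·y = -428.
det = 5·354 − 30² = 870.
m = ((-44)·354 − 30·(-428))/870 = -456/145; c = (5·(-428) − 30·(-44))/870 = -82/87.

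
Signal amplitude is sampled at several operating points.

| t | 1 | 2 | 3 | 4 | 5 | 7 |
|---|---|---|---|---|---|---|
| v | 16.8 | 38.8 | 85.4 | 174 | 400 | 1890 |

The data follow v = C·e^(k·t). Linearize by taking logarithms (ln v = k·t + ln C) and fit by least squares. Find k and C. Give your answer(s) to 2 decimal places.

k = 0.78, C = 7.89

Linearized form: ln v = k·t + ln C. From the 6 transformed points,
Σt = 22.0000, Σ(t)² = 104.0000, Σln v = 29.6220, Σt·ln v = 126.8841.
Equations: 104.0000·k + 22.0000·ln C = 126.8841;  22.0000·k + 6·ln C = 29.6220.
Δ = 104.0000·6 − (22.0000)² = 140.0000; k = (126.8841·6 − 22.0000·29.6220)/140.0000 = 0.78301, ln C = (104.0000·29.6220 − 22.0000·126.8841)/140.0000 = 2.06598, so C = exp(2.06598) = 7.89301.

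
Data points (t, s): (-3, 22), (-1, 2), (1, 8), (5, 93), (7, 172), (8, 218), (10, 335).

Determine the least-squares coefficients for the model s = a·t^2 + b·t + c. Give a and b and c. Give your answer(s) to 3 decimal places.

a = 3.047, b = 2.759, c = 2.387

The normal system AᵀA·[a, b, c]ᵀ = Aᵀs is [[17205, 1953, 249]; [1953, 249, 27]; [249, 27, 7]]·[a, b, c]ᵀ = [58413, 6703, 850]ᵀ.
Solving the 3×3 system (Gaussian elimination) gives a = 265491/87122, b = 721213/261366, c = 103966/43561.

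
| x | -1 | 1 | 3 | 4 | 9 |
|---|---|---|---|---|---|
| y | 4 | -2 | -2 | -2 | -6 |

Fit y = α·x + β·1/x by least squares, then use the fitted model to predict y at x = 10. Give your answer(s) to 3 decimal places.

MᵀM·[α, β]ᵀ = Mᵀy reads: 108·α + 5·β = -74;  5·α + (2833/1296)·β = -47/6.
Δ = 108·(2833/1296) − 5² = 2533/12.
α = ((-74)·(2833/1296) − 5·(-47/6))/(2533/12) = -4673/8046; β = (108·(-47/6) − 5·(-74))/(2533/12) = -336/149.
At x = 10: ŷ = (-4673/8046)·(10) + (-336/149)·(1/10) = -121361/20115.

ŷ = -6.033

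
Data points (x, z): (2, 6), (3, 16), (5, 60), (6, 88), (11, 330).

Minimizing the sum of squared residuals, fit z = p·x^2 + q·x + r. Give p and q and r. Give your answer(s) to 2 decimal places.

p = 3.05, q = -3.60, r = 0.45

Entries of AᵀA: Σx^2·x^2 = 16659, Σx^2·x = 1707, Σx^2 = 195, Σx·x = 195, Σx = 27, Σ1 = 5.
Moment sums: Σx^2·z = 44766, Σx·z = 4518, Σz = 500.
Solving the 3×3 system (Gaussian elimination) gives p = 1879/616, q = -2215/616, r = 5/11.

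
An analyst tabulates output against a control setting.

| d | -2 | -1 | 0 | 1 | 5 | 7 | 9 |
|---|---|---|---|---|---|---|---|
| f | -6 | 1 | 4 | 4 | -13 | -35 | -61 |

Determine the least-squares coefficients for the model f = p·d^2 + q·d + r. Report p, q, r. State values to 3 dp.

Entries of MᵀM: Σd^2·d^2 = 9605, Σd^2·d = 1189, Σd^2 = 161, Σd·d = 161, Σd = 19, Σ1 = 7.
Moment sums: Σd^2·f = -7000, Σd·f = -844, Σf = -106.
MᵀM·[p, q, r]ᵀ = Mᵀf becomes [[9605, 1189, 161]; [1189, 161, 19]; [161, 19, 7]]·[p, q, r]ᵀ = [-7000, -844, -106]ᵀ.
Inverting the 3×3 Gram matrix, [p, q, r]ᵀ = [-141551/140601, 257995/140601, 142100/46867]ᵀ.

p = -1.007, q = 1.835, r = 3.032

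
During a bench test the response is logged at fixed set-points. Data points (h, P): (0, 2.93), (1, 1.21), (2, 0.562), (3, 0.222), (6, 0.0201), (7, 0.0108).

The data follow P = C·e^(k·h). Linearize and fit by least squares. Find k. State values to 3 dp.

Linearized form: ln P = k·h + ln C. From the 6 transformed points,
Σh = 19.0000, Σ(h)² = 99.0000, Σln P = -9.2510, Σh·ln P = -60.6168.
Equations: 99.0000·k + 19.0000·ln C = -60.6168;  19.0000·k + 6·ln C = -9.2510.
Slope k = (n·Σh·ln P − Σh·Σln P)/(n·Σ(h)² − (Σh)²) = (6·-60.6168 − 19.0000·-9.2510)/233.0000 = -0.80658; ln C = (Σln P − k·Σh)/n = 1.01234.

k = -0.807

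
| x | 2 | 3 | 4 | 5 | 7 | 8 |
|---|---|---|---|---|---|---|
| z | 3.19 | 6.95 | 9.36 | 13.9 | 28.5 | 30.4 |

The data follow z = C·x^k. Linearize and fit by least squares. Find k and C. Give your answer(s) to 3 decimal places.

k = 1.648, C = 1.035

Let Y = ln z. Fitting Y = k·ln x + ln C by least squares:
XᵀX = [[14.3101, 8.8128]; [8.8128, 6]], rhs = [23.8890, 14.7314]ᵀ  (here Σln x = 8.8128, Σ(ln x)² = 14.3101, Σln z = 14.7314, Σln x·ln z = 23.8890).
Slope k = (n·Σln x·ln z − Σln x·Σln z)/(n·Σ(ln x)² − (Σln x)²) = (6·23.8890 − 8.8128·14.7314)/8.1947 = 1.64838; ln C = (Σln z − k·Σln x)/n = 0.03409, so C = exp(0.03409) = 1.03468.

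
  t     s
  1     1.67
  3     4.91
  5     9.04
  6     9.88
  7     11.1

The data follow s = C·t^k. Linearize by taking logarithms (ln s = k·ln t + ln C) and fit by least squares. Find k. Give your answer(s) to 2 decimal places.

Taking logs, ln s = k·ln t + ln C, so regress ln s on ln t.
Over the data: Σln t = 6.4457, Σ(ln t)² = 10.7942, Σln s = 9.0032, Σln t·ln s = 14.0794.
Normal system: [[10.7942, 6.4457]; [6.4457, 5]]·[k, ln C]ᵀ = [14.0794, 9.0032]ᵀ.
Δ = 10.7942·5 − (6.4457)² = 12.4237; k = (14.0794·5 − 6.4457·9.0032)/12.4237 = 0.99525, ln C = (10.7942·9.0032 − 6.4457·14.0794)/12.4237 = 0.51763.

k = 1.00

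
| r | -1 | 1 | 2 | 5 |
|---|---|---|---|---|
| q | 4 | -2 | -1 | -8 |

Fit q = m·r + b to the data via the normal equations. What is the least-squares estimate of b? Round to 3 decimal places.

From the data, Σr·r = 31, Σr = 7, Σ1 = 4.
Moment sums: Σr·q = -48, Σq = -7.
So MᵀM·[m, b]ᵀ = Mᵀq: [[31, 7]; [7, 4]]·[m, b]ᵀ = [-48, -7]ᵀ.
Eliminating b: 4·(row 1) − 7·(row 2) gives 75·m = 4·(-48) − 7·(-7) = -143, so m = -143/75.
Then b = ((-7) − 7·(-143/75))/4 = 119/75.

b = 1.587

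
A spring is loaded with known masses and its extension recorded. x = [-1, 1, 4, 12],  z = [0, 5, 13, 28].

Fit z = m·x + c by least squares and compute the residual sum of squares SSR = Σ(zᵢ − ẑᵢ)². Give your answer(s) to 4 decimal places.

SSR = 3.2755

Setting ∂/∂m … = 0 gives: 162·m + 16·c = 393;  16·m + 4·c = 46.
(Σx·x = 162, Σx = 16, Σ1 = 4, Σx·z = 393, Σz = 46.)
Δ = 162·4 − 16² = 392.
m = (393·4 − 16·46)/392 = 209/98; c = (162·46 − 16·393)/392 = 291/98.
Residuals: -41/49, -5/49, 3/2, -55/98; SSR = 321/98.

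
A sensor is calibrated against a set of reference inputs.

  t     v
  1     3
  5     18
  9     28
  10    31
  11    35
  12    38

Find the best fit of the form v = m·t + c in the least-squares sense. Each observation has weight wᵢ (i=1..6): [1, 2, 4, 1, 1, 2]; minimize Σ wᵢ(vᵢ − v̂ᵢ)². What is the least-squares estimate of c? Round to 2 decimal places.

c = 1.27

AᵀWA·[m, c]ᵀ = AᵀWv reads: 884·m + 92·c = 2798;  92·m + 11·c = 293.
(Σwᵢ·t·t = 884, Σwᵢ·t = 92, Σwᵢ·1 = 11, Σwᵢ·t·v = 2798, Σwᵢ·v = 293.)
Determinant 884·11 − 92² = 1260.
m = (2798·11 − 92·293)/1260 = 91/30; c = (884·293 − 92·2798)/1260 = 19/15.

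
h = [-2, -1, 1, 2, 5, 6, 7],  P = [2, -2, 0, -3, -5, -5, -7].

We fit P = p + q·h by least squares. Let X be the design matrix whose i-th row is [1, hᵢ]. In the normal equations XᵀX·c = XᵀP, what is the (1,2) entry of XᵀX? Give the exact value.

Row 1 ↔ basis 1, column 2 ↔ basis h, so (XᵀX)_{1,2} = Σᵢ h = (1)·(-2) + (1)·(-1) + (1)·(1) + (1)·(2) + (1)·(5) + (1)·(6) + (1)·(7) = 18.

18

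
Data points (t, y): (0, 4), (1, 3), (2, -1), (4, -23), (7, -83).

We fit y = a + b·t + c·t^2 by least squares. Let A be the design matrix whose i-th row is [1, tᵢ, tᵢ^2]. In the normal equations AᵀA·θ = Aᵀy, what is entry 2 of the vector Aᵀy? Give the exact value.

Entry 2 ↔ basis t, so (Aᵀy)_{2} = Σᵢ (t)·yᵢ = (0)·(4) + (1)·(3) + (2)·(-1) + (4)·(-23) + (7)·(-83) = -672.

-672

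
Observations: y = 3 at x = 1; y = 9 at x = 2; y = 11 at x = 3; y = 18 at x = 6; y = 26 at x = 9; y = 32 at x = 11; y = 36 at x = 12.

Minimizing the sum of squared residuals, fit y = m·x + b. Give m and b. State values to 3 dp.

Normal-equation sums: Σx·x = 396, Σx = 44, Σ1 = 7.
And Σx·y = 1180, Σy = 135.
AᵀA·[m, b]ᵀ = Aᵀy becomes [[396, 44]; [44, 7]]·[m, b]ᵀ = [1180, 135]ᵀ.
det = 396·7 − 44² = 836.
m = (1180·7 − 44·135)/836 = 580/209; b = (396·135 − 44·1180)/836 = 35/19.

m = 2.775, b = 1.842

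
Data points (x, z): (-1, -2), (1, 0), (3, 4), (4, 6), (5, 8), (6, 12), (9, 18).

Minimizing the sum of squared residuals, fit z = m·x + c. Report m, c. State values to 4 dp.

The normal system AᵀA·[m, c]ᵀ = Aᵀz is [[169, 27]; [27, 7]]·[m, c]ᵀ = [312, 46]ᵀ.
Eliminating c: 7·(row 1) − 27·(row 2) gives 454·m = 7·312 − 27·46 = 942, so m = 471/227.
Then c = (46 − 27·(471/227))/7 = -325/227.

m = 2.0749, c = -1.4317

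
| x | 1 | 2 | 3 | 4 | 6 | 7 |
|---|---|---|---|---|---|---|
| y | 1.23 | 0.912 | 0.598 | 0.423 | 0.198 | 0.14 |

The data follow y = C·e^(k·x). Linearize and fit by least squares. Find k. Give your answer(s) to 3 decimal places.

k = -0.368

With ln yᵢ as the transformed response and xᵢ as the regressor:
Σx = 23.0000, Σ(x)² = 115.0000, Σln y = -4.8452, Σx·ln y = -28.4410.
Equations: 115.0000·k + 23.0000·ln C = -28.4410;  23.0000·k + 6·ln C = -4.8452.
Δ = 115.0000·6 − (23.0000)² = 161.0000; k = (-28.4410·6 − 23.0000·-4.8452)/161.0000 = -0.36773, ln C = (115.0000·-4.8452 − 23.0000·-28.4410)/161.0000 = 0.60210.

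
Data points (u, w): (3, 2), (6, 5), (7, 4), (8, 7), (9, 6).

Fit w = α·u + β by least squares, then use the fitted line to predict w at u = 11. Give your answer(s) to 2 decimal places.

Entries of MᵀM: Σu·u = 239, Σu = 33, Σ1 = 5.
Moment sums: Σu·w = 174, Σw = 24.
Eliminating β: 5·(row 1) − 33·(row 2) gives 106·α = 5·174 − 33·24 = 78, so α = 39/53.
Then β = (24 − 33·(39/53))/5 = -3/53.
At u = 11: ŵ = (39/53)·(11) + (-3/53)·(1) = 426/53.

ŵ = 8.04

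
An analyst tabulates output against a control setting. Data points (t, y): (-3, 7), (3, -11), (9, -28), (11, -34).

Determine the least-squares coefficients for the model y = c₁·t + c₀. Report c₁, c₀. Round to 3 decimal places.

c₁ = -2.917, c₀ = -1.917

XᵀX·[c₁, c₀]ᵀ = Xᵀy reads: 220·c₁ + 20·c₀ = -680;  20·c₁ + 4·c₀ = -66.
(Σt·t = 220, Σt = 20, Σ1 = 4, Σt·y = -680, Σy = -66.)
Δ = 220·4 − 20² = 480.
c₁ = ((-680)·4 − 20·(-66))/480 = -35/12; c₀ = (220·(-66) − 20·(-680))/480 = -23/12.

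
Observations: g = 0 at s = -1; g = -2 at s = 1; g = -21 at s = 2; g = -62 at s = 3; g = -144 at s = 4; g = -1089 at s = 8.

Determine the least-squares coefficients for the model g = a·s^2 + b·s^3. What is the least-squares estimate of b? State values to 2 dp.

b = -2.01

With design matrix X, XᵀX = [[4451, 34067]; [34067, 267035]] and Xᵀg = [-72644, -568628]ᵀ.
Δ = 4451·267035 − 34067² = 28012296.
a = ((-72644)·267035 − 34067·(-568628))/28012296 = -1126686/1167179; b = (4451·(-568628) − 34067·(-72644))/28012296 = -2341670/1167179.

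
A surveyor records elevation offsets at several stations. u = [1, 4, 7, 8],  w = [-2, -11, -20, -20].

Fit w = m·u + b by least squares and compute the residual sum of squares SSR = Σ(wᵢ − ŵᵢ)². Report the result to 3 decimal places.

SSR = 4.050

Entries of XᵀX: Σu·u = 130, Σu = 20, Σ1 = 4.
For Xᵀw: Σu·w = -346, Σw = -53.
det = 130·4 − 20² = 120.
m = ((-346)·4 − 20·(-53))/120 = -27/10; b = (130·(-53) − 20·(-346))/120 = 1/4.
Residuals: 9/20, -9/20, -27/20, 27/20; SSR = 81/20.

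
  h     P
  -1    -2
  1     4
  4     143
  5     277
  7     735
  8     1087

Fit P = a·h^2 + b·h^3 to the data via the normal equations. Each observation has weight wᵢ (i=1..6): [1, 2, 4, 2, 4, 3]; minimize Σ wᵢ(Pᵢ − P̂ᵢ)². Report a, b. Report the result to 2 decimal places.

Entries of AᵀWA: Σwᵢ·h^2·h^2 = 24169, Σwᵢ·h^2·h^3 = 175879, Σwᵢ·h^3·h^3 = 1304665.
Moment sums: Σwᵢ·h^2·P = 375772, Σwᵢ·h^3·P = 2783920.
Δ = 24169·1304665 − 175879² = 599025744.
a = (375772·1304665 − 175879·2783920)/599025744 = 51959225/49918812; b = (24169·2783920 − 175879·375772)/599025744 = 99513241/49918812.

a = 1.04, b = 1.99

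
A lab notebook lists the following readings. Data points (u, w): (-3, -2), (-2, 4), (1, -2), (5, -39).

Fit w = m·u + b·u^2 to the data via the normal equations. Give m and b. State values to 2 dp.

m = -2.75, b = -1.01

Sums needed: Σu·u = 39, Σu·u^2 = 91, Σu^2·u^2 = 723.
And Σu·w = -199, Σu^2·w = -979.
AᵀA·[m, b]ᵀ = Aᵀw becomes [[39, 91]; [91, 723]]·[m, b]ᵀ = [-199, -979]ᵀ.
Δ = 39·723 − 91² = 19916.
m = ((-199)·723 − 91·(-979))/19916 = -13697/4979; b = (39·(-979) − 91·(-199))/19916 = -386/383.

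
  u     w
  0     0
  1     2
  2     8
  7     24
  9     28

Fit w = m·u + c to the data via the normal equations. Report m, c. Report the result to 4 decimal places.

The normal system XᵀX·[m, c]ᵀ = Xᵀw is [[135, 19]; [19, 5]]·[m, c]ᵀ = [438, 62]ᵀ.
Eliminating c: 5·(row 1) − 19·(row 2) gives 314·m = 5·438 − 19·62 = 1012, so m = 506/157.
Then c = (62 − 19·(506/157))/5 = 24/157.

m = 3.2229, c = 0.1529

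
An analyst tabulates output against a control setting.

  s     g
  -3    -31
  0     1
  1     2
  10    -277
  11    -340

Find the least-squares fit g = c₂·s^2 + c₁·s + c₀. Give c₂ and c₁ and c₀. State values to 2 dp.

Forming AᵀA = [[24723, 2305, 231]; [2305, 231, 19]; [231, 19, 5]] and Aᵀg = [-69117, -6415, -645]ᵀ gives AᵀA·[c₂, c₁, c₀]ᵀ = Aᵀg.
Inverting the 3×3 Gram matrix, [c₂, c₁, c₀]ᵀ = [-732847/242959, 521598/242959, 533748/242959]ᵀ.

c₂ = -3.02, c₁ = 2.15, c₀ = 2.20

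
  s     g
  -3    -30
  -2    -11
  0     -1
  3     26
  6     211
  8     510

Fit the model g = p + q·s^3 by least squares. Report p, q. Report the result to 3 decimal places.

p = -2.379, q = 0.999

From the data, Σ1 = 6, Σs^3 = 720, Σs^3·s^3 = 310322.
For Aᵀg: Σg = 705, Σs^3·g = 308296.
AᵀA·[p, q]ᵀ = Aᵀg becomes [[6, 720]; [720, 310322]]·[p, q]ᵀ = [705, 308296]ᵀ.
Eliminating q: 310322·(row 1) − 720·(row 2) gives 1343532·p = 310322·705 − 720·308296 = -3196110, so p = -532685/223922.
Then q = (308296 − 720·(-532685/223922))/310322 = 111848/111961.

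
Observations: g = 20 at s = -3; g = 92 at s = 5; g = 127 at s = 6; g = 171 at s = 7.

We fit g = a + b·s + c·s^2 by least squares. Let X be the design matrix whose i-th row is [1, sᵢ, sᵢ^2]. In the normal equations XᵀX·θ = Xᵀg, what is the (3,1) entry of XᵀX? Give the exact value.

Row 3 ↔ basis s^2, column 1 ↔ basis 1, so (XᵀX)_{3,1} = Σᵢ s^2 = (9)·(1) + (25)·(1) + (36)·(1) + (49)·(1) = 119.

119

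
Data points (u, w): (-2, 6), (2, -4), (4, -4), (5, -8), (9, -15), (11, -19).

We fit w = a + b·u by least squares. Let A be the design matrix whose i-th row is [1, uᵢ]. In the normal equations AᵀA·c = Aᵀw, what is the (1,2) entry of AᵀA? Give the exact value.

Row 1 ↔ basis 1, column 2 ↔ basis u, so (AᵀA)_{1,2} = Σᵢ u = (1)·(-2) + (1)·(2) + (1)·(4) + (1)·(5) + (1)·(9) + (1)·(11) = 29.

29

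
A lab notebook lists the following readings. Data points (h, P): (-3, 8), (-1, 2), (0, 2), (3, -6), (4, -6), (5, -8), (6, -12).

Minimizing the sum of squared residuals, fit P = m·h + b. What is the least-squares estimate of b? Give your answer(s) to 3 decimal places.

The normal system AᵀA·[m, b]ᵀ = AᵀP is [[96, 14]; [14, 7]]·[m, b]ᵀ = [-180, -20]ᵀ.
det = 96·7 − 14² = 476.
m = ((-180)·7 − 14·(-20))/476 = -35/17; b = (96·(-20) − 14·(-180))/476 = 150/119.

b = 1.261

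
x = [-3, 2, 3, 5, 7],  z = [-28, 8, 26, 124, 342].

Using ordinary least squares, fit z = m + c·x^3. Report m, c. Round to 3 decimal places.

Sums needed: Σ1 = 5, Σx^3 = 476, Σx^3·x^3 = 134796.
Moment sums: Σz = 472, Σx^3·z = 134328.
Normal equations: [[5, 476]; [476, 134796]]·[m, c]ᵀ = [472, 134328]ᵀ.
Δ = 5·134796 − 476² = 447404.
m = (472·134796 − 476·134328)/447404 = -79104/111851; c = (5·134328 − 476·472)/447404 = 111742/111851.

m = -0.707, c = 0.999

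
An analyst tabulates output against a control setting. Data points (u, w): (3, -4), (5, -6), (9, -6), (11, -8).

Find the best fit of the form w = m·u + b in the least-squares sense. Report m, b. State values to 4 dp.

m = -0.4000, b = -3.2000

From the data, Σu·u = 236, Σu = 28, Σ1 = 4.
For Mᵀw: Σu·w = -184, Σw = -24.
Normal equations: [[236, 28]; [28, 4]]·[m, b]ᵀ = [-184, -24]ᵀ.
Determinant 236·4 − 28² = 160.
m = ((-184)·4 − 28·(-24))/160 = -2/5; b = (236·(-24) − 28·(-184))/160 = -16/5.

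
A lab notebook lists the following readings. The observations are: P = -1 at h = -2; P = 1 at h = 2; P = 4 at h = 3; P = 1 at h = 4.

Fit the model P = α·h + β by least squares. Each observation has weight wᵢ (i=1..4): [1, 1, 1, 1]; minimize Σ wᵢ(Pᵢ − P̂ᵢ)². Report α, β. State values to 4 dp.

Normal-equation sums: Σwᵢ·h·h = 33, Σwᵢ·h = 7, Σwᵢ·1 = 4.
Moment sums: Σwᵢ·h·P = 20, Σwᵢ·P = 5.
Eliminating β: 4·(row 1) − 7·(row 2) gives 83·α = 4·20 − 7·5 = 45, so α = 45/83.
Then β = (5 − 7·(45/83))/4 = 25/83.

α = 0.5422, β = 0.3012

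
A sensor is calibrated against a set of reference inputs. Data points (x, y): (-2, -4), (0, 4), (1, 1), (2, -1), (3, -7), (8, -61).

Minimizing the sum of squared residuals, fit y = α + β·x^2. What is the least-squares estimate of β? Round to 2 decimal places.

β = -0.99

Compute the Gram sums: Σ1 = 6, Σx^2 = 82, Σx^2·x^2 = 4210.
Right-hand side: Σy = -68, Σx^2·y = -3986.
AᵀA·[α, β]ᵀ = Aᵀy becomes [[6, 82]; [82, 4210]]·[α, β]ᵀ = [-68, -3986]ᵀ.
Eliminating β: 4210·(row 1) − 82·(row 2) gives 18536·α = 4210·(-68) − 82·(-3986) = 40572, so α = 1449/662.
Then β = ((-3986) − 82·(1449/662))/4210 = -655/662.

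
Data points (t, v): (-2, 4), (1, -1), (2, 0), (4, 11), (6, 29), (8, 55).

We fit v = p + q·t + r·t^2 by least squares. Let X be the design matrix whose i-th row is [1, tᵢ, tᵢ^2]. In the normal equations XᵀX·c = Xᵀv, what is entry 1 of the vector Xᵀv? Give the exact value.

98

Entry 1 ↔ basis 1, so (Xᵀv)_{1} = Σᵢ vᵢ = (1)·(4) + (1)·(-1) + (1)·(0) + (1)·(11) + (1)·(29) + (1)·(55) = 98.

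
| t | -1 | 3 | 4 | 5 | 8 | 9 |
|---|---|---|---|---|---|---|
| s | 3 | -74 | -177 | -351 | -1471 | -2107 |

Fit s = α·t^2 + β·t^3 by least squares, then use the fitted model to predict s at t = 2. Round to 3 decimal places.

ŝ = -20.283

Entries of XᵀX: Σt^2·t^2 = 11620, Σt^2·t^3 = 96208, Σt^3·t^3 = 814036.
And Σt^2·s = -277081, Σt^3·s = -2346359.
Normal equations: [[11620, 96208]; [96208, 814036]]·[α, β]ᵀ = [-277081, -2346359]ᵀ.
Eliminating β: 814036·(row 1) − 96208·(row 2) gives 203119056·α = 814036·(-277081) − 96208·(-2346359) = 184597756, so α = 6592777/7254252.
Then β = ((-2346359) − 96208·(6592777/7254252))/814036 = -21688669/7254252.
At t = 2: ŝ = (6592777/7254252)·(4) + (-21688669/7254252)·(8) = -36784561/1813563.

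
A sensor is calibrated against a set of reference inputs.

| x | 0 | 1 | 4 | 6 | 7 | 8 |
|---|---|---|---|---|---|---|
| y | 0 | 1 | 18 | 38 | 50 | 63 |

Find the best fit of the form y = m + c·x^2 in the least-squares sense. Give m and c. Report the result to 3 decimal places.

The normal equations are: 6·m + 166·c = 170;  166·m + 8050·c = 8139.
Δ = 6·8050 − 166² = 20744.
m = (170·8050 − 166·8139)/20744 = 8713/10372; c = (6·8139 − 166·170)/20744 = 10307/10372.

m = 0.840, c = 0.994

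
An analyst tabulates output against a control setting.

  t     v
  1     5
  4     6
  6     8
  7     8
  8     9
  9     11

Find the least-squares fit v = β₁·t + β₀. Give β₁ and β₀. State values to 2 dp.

Compute the Gram sums: Σt·t = 247, Σt = 35, Σ1 = 6.
For Xᵀv: Σt·v = 304, Σv = 47.
Normal equations: [[247, 35]; [35, 6]]·[β₁, β₀]ᵀ = [304, 47]ᵀ.
det = 247·6 − 35² = 257.
β₁ = (304·6 − 35·47)/257 = 179/257; β₀ = (247·47 − 35·304)/257 = 969/257.

β₁ = 0.70, β₀ = 3.77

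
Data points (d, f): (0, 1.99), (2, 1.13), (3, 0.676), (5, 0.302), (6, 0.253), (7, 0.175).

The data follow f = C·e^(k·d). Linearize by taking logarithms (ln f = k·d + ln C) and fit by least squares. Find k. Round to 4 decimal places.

k = -0.3568

Let Y = ln f. Fitting Y = k·d + ln C by least squares:
XᵀX = [[123.0000, 23.0000]; [23.0000, 6]], rhs = [-27.3639, -3.8959]ᵀ  (here Σd = 23.0000, Σ(d)² = 123.0000, Σln f = -3.8959, Σd·ln f = -27.3639).
Slope k = (n·Σd·ln f − Σd·Σln f)/(n·Σ(d)² − (Σd)²) = (6·-27.3639 − 23.0000·-3.8959)/209.0000 = -0.35683; ln C = (Σln f − k·Σd)/n = 0.71855.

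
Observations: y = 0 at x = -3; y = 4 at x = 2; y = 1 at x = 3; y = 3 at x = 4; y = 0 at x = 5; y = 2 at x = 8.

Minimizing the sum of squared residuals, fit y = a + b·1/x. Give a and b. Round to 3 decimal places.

a = 0.972, b = 3.876

Entries of AᵀA: Σ1 = 6, Σ1/x = 43/40, Σ1/x·1/x = 8501/14400.
Right-hand side: Σy = 10, Σ1/x·y = 10/3.
So AᵀA·[a, b]ᵀ = Aᵀy: [[6, 43/40]; [43/40, 8501/14400]]·[a, b]ᵀ = [10, 10/3]ᵀ.
Eliminating b: (8501/14400)·(row 1) − (43/40)·(row 2) gives (2291/960)·a = (8501/14400)·10 − (43/40)·(10/3) = 3341/1440, so a = 6682/6873.
Then b = ((10/3) − (43/40)·(6682/6873))/(8501/14400) = 8880/2291.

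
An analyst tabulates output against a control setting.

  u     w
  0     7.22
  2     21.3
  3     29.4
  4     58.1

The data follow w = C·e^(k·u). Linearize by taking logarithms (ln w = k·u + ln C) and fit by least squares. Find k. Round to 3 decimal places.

k = 0.507

Let Y = ln w. Fitting Y = k·u + ln C by least squares:
Σu = 9.0000, Σ(u)² = 29.0000, Σln w = 12.4787, Σu·ln w = 32.5091.
Equations: 29.0000·k + 9.0000·ln C = 32.5091;  9.0000·k + 4·ln C = 12.4787.
Δ = 29.0000·4 − (9.0000)² = 35.0000; k = (32.5091·4 − 9.0000·12.4787)/35.0000 = 0.50651, ln C = (29.0000·12.4787 − 9.0000·32.5091)/35.0000 = 1.98004.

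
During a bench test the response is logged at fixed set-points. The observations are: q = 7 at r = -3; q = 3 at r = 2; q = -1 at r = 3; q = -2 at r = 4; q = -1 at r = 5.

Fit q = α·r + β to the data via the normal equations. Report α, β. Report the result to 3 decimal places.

Normal-equation sums: Σr·r = 63, Σr = 11, Σ1 = 5.
For Xᵀq: Σr·q = -31, Σq = 6.
Δ = 63·5 − 11² = 194.
α = ((-31)·5 − 11·6)/194 = -221/194; β = (63·6 − 11·(-31))/194 = 719/194.

α = -1.139, β = 3.706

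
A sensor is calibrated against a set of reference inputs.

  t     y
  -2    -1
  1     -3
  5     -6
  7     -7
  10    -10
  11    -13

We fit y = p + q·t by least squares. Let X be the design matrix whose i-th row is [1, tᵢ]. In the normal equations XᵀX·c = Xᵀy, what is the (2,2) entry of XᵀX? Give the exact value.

Row 2 ↔ basis t, column 2 ↔ basis t, so (XᵀX)_{2,2} = Σᵢ (t)·(t) = (-2)·(-2) + (1)·(1) + (5)·(5) + (7)·(7) + (10)·(10) + (11)·(11) = 300.

300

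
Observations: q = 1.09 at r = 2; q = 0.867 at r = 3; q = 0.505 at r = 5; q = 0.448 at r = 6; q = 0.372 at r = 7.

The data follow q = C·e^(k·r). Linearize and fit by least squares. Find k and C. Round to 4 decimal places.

With ln qᵢ as the transformed response and rᵢ as the regressor:
AᵀA = [[123.0000, 23.0000]; [23.0000, 5]], rhs = [-15.4116, -2.5316]ᵀ  (here Σr = 23.0000, Σ(r)² = 123.0000, Σln q = -2.5316, Σr·ln q = -15.4116).
Solving (det = 86.0000): k = -0.21898, ln C = 0.50098, so C = exp(0.50098) = 1.65034.

k = -0.2190, C = 1.6503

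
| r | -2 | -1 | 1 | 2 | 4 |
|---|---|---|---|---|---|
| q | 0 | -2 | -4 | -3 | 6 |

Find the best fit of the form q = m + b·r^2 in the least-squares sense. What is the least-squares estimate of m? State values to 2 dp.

Setting ∂/∂m … = 0 gives: 5·m + 26·b = -3;  26·m + 290·b = 78.
(Σ1 = 5, Σr^2 = 26, Σr^2·r^2 = 290, Σq = -3, Σr^2·q = 78.)
Δ = 5·290 − 26² = 774.
m = ((-3)·290 − 26·78)/774 = -161/43; b = (5·78 − 26·(-3))/774 = 26/43.

m = -3.74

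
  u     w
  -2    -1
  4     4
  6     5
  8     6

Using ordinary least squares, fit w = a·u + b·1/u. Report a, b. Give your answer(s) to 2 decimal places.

The normal system MᵀM·[a, b]ᵀ = Mᵀw is [[120, 4]; [4, 205/576]]·[a, b]ᵀ = [96, 37/12]ᵀ.
Eliminating b: (205/576)·(row 1) − 4·(row 2) gives (641/24)·a = (205/576)·96 − 4·(37/12) = 131/6, so a = 524/641.
Then b = ((37/12) − 4·(524/641))/(205/576) = -336/641.

a = 0.82, b = -0.52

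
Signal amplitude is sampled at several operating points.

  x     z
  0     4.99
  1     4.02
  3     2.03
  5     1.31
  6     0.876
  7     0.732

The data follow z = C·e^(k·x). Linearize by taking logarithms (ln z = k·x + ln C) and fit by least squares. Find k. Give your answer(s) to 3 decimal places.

With ln zᵢ as the transformed response and xᵢ as the regressor:
XᵀX = [[120.0000, 22.0000]; [22.0000, 6]], rhs = [1.8874, 3.5324]ᵀ  (here Σx = 22.0000, Σ(x)² = 120.0000, Σln z = 3.5324, Σx·ln z = 1.8874).
Slope k = (n·Σx·ln z − Σx·Σln z)/(n·Σ(x)² − (Σx)²) = (6·1.8874 − 22.0000·3.5324)/236.0000 = -0.28131; ln C = (Σln z − k·Σx)/n = 1.62020.

k = -0.281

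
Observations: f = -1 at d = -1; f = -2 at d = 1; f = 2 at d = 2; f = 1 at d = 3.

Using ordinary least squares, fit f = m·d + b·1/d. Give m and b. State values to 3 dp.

Normal-equation sums: Σd·d = 15, Σd·1/d = 4, Σ1/d·1/d = 85/36.
For Xᵀf: Σd·f = 6, Σ1/d·f = 1/3.
So XᵀX·[m, b]ᵀ = Xᵀf: [[15, 4]; [4, 85/36]]·[m, b]ᵀ = [6, 1/3]ᵀ.
Determinant 15·(85/36) − 4² = 233/12.
m = (6·(85/36) − 4·(1/3))/(233/12) = 154/233; b = (15·(1/3) − 4·6)/(233/12) = -228/233.

m = 0.661, b = -0.979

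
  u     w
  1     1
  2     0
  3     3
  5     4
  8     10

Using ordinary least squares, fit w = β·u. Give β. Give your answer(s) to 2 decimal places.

XᵀX·[β]ᵀ = Xᵀw reads: 103·β = 110.
(Σu·u = 103, Σu·w = 110.)
Hence β = 110 / 103 ≈ 1.06796.

β = 1.07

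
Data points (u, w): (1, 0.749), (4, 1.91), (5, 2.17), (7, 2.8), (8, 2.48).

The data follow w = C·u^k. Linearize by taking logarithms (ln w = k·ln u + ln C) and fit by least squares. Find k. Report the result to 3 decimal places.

k = 0.624

Linearized form: ln w = k·ln u + ln C. From the 5 transformed points,
XᵀX = [[12.6227, 7.0211]; [7.0211, 5]], rhs = [6.0362, 3.0707]ᵀ  (here Σln u = 7.0211, Σ(ln u)² = 12.6227, Σln w = 3.0707, Σln u·ln w = 6.0362).
Δ = 12.6227·5 − (7.0211)² = 13.8181; k = (6.0362·5 − 7.0211·3.0707)/13.8181 = 0.62391, ln C = (12.6227·3.0707 − 7.0211·6.0362)/13.8181 = -0.26197.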